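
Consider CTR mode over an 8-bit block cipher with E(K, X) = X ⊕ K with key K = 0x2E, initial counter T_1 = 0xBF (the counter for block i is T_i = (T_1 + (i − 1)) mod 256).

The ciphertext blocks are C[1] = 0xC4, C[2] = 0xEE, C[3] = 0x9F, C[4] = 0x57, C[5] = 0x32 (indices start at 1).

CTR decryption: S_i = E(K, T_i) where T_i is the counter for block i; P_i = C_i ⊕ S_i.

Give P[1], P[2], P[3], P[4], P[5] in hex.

P[1] = 0x55, P[2] = 0x00, P[3] = 0x70, P[4] = 0xBB, P[5] = 0xDF

P[1]: T = 0xBF, S = E(K, T) = 0x91; 0xC4 ⊕ 0x91 = 0x55.
P[2]: T = 0xC0, S = E(K, T) = 0xEE; 0xEE ⊕ 0xEE = 0x00.
P[3]: T = 0xC1, S = E(K, T) = 0xEF; 0x9F ⊕ 0xEF = 0x70.
P[4]: T = 0xC2, S = E(K, T) = 0xEC; 0x57 ⊕ 0xEC = 0xBB.
P[5]: T = 0xC3, S = E(K, T) = 0xED; 0x32 ⊕ 0xED = 0xDF.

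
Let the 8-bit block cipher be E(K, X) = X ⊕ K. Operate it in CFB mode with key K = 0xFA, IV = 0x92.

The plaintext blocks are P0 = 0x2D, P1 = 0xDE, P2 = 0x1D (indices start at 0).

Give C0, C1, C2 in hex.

CFB encryption: C_i = P_i ⊕ E(K, C_{i−1}), with C_{−1} = IV.
C0: E(K, 0x92) = 0x68; 0x2D ⊕ 0x68 = 0x45.
C1: E(K, 0x45) = 0xBF; 0xDE ⊕ 0xBF = 0x61.
C2: E(K, 0x61) = 0x9B; 0x1D ⊕ 0x9B = 0x86.

C0 = 0x45, C1 = 0x61, C2 = 0x86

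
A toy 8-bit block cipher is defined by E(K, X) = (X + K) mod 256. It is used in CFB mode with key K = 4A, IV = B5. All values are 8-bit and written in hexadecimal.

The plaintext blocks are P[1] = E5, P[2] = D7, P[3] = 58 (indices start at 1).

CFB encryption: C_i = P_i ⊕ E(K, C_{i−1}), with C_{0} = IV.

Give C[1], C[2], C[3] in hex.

C[1] = 1A, C[2] = B3, C[3] = A5

C[1]: E(K, B5) = FF; E5 ⊕ FF = 1A.
C[2]: E(K, 1A) = 64; D7 ⊕ 64 = B3.
C[3]: E(K, B3) = FD; 58 ⊕ FD = A5.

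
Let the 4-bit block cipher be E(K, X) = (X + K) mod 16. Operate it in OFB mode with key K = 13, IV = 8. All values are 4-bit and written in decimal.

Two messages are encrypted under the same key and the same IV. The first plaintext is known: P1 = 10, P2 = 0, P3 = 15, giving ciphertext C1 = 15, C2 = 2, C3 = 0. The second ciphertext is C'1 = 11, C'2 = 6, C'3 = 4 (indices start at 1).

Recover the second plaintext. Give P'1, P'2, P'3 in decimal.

In OFB with a reused IV, both messages share the same keystream S_i, so C_i ⊕ C'_i = P_i ⊕ P'_i and thus P'_i = P_i ⊕ C_i ⊕ C'_i.
P'1: 10 ⊕ 15 ⊕ 11 = 14.
P'2: 0 ⊕ 2 ⊕ 6 = 4.
P'3: 15 ⊕ 0 ⊕ 4 = 11.

P'1 = 14, P'2 = 4, P'3 = 11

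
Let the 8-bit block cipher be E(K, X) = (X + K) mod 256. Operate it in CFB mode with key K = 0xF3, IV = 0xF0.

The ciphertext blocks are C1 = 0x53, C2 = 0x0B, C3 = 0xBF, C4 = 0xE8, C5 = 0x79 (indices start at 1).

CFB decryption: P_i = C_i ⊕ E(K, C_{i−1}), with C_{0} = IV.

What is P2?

P2 = 0x4D

P2: E(K, 0x53) = 0x46; 0x0B ⊕ 0x46 = 0x4D.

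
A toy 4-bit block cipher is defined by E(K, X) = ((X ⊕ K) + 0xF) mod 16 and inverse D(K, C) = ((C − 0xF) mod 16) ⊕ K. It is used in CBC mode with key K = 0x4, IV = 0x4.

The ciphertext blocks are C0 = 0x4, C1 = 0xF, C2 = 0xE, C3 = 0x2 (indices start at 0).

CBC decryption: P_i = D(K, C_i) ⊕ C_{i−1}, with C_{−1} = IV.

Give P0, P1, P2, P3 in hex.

P0: D(K, 0x4) = 0x1; 0x1 ⊕ 0x4 = 0x5.
P1: D(K, 0xF) = 0x4; 0x4 ⊕ 0x4 = 0x0.
P2: D(K, 0xE) = 0xB; 0xB ⊕ 0xF = 0x4.
P3: D(K, 0x2) = 0x7; 0x7 ⊕ 0xE = 0x9.

P0 = 0x5, P1 = 0x0, P2 = 0x4, P3 = 0x9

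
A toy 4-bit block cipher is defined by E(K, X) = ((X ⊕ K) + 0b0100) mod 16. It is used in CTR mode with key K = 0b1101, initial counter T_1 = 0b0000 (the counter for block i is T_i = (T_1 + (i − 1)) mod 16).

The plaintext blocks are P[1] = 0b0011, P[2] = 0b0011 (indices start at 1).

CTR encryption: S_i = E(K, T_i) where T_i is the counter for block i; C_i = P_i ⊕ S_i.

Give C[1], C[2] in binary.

C[1]: T = 0b0000, S = E(K, T) = 0b0001; 0b0011 ⊕ 0b0001 = 0b0010.
C[2]: T = 0b0001, S = E(K, T) = 0b0000; 0b0011 ⊕ 0b0000 = 0b0011.

C[1] = 0b0010, C[2] = 0b0011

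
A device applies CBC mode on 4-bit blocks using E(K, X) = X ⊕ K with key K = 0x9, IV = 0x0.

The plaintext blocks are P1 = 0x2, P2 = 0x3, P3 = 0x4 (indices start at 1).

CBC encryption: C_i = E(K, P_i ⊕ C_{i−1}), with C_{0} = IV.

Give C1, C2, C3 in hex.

C1 = 0xB, C2 = 0x1, C3 = 0xC

C1: P1 ⊕ 0x0 = 0x2; E(K, 0x2) = 0xB.
C2: P2 ⊕ 0xB = 0x8; E(K, 0x8) = 0x1.
C3: P3 ⊕ 0x1 = 0x5; E(K, 0x5) = 0xC.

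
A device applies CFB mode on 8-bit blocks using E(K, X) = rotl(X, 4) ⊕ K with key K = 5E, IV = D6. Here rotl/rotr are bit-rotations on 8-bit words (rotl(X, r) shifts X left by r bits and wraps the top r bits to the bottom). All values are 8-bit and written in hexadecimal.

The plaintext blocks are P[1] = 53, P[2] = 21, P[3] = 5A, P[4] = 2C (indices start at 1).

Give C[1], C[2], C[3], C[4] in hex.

CFB encryption: C_i = P_i ⊕ E(K, C_{i−1}), with C_{0} = IV.
C[1]: E(K, D6) = 33; 53 ⊕ 33 = 60.
C[2]: E(K, 60) = 58; 21 ⊕ 58 = 79.
C[3]: E(K, 79) = C9; 5A ⊕ C9 = 93.
C[4]: E(K, 93) = 67; 2C ⊕ 67 = 4B.

C[1] = 60, C[2] = 79, C[3] = 93, C[4] = 4B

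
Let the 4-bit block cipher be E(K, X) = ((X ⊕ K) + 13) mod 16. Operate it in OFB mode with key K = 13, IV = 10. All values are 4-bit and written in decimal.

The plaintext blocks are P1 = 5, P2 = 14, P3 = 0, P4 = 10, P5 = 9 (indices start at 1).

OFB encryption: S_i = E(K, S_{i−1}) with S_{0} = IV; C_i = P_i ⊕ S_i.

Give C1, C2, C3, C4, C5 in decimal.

C1: S = E(K, 10) = 4; 5 ⊕ 4 = 1.
C2: S = E(K, 4) = 6; 14 ⊕ 6 = 8.
C3: S = E(K, 6) = 8; 0 ⊕ 8 = 8.
C4: S = E(K, 8) = 2; 10 ⊕ 2 = 8.
C5: S = E(K, 2) = 12; 9 ⊕ 12 = 5.

C1 = 1, C2 = 8, C3 = 8, C4 = 8, C5 = 5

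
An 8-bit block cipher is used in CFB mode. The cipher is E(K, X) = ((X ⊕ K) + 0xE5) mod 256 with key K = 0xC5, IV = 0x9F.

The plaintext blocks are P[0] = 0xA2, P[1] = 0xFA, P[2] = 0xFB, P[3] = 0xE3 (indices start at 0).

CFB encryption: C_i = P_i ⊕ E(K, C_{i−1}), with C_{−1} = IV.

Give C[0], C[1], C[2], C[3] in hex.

C[0] = 0x9D, C[1] = 0xC7, C[2] = 0x1C, C[3] = 0x5D

C[0]: E(K, 0x9F) = 0x3F; 0xA2 ⊕ 0x3F = 0x9D.
C[1]: E(K, 0x9D) = 0x3D; 0xFA ⊕ 0x3D = 0xC7.
C[2]: E(K, 0xC7) = 0xE7; 0xFB ⊕ 0xE7 = 0x1C.
C[3]: E(K, 0x1C) = 0xBE; 0xE3 ⊕ 0xBE = 0x5D.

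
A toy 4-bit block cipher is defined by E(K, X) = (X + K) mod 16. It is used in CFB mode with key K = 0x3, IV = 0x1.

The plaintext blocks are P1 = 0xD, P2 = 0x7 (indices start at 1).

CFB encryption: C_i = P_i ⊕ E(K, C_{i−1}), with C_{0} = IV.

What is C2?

C1: E(K, 0x1) = 0x4; 0xD ⊕ 0x4 = 0x9.
C2: E(K, 0x9) = 0xC; 0x7 ⊕ 0xC = 0xB.

C2 = 0xB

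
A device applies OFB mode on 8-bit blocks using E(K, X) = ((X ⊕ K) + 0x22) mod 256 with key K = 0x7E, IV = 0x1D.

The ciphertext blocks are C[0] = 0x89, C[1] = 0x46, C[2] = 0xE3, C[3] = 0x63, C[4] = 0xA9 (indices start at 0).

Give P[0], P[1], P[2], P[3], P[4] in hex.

P[0] = 0x0C, P[1] = 0x5B, P[2] = 0x66, P[3] = 0x7E, P[4] = 0x2C

OFB decryption: S_i = E(K, S_{i−1}) with S_{−1} = IV; P_i = C_i ⊕ S_i.
P[0]: S = E(K, 0x1D) = 0x85; 0x89 ⊕ 0x85 = 0x0C.
P[1]: S = E(K, 0x85) = 0x1D; 0x46 ⊕ 0x1D = 0x5B.
P[2]: S = E(K, 0x1D) = 0x85; 0xE3 ⊕ 0x85 = 0x66.
P[3]: S = E(K, 0x85) = 0x1D; 0x63 ⊕ 0x1D = 0x7E.
P[4]: S = E(K, 0x1D) = 0x85; 0xA9 ⊕ 0x85 = 0x2C.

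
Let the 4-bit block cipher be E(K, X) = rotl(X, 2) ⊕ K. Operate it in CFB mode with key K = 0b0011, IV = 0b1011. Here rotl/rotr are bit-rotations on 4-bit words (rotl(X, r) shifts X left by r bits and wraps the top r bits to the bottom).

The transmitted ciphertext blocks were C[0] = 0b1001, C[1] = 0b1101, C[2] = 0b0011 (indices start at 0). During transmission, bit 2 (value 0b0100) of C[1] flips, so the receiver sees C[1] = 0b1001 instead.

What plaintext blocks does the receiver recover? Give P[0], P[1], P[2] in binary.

CFB decryption: P_i = C_i ⊕ E(K, C_{i−1}), with C_{−1} = IV.
Only C[1] changed, to 0b1001. In CFB, a change in C_i flips the same bit in P_i and garbles P_{i+1}. Decrypting the received ciphertext:
P[0]: E(K, 0b1011) = 0b1101; 0b1001 ⊕ 0b1101 = 0b0100.
P[1]: E(K, 0b1001) = 0b0101; 0b1001 ⊕ 0b0101 = 0b1100.
P[2]: E(K, 0b1001) = 0b0101; 0b0011 ⊕ 0b0101 = 0b0110.
Blocks that differ from the original plaintext: P[1], P[2].

P[0] = 0b0100, P[1] = 0b1100, P[2] = 0b0110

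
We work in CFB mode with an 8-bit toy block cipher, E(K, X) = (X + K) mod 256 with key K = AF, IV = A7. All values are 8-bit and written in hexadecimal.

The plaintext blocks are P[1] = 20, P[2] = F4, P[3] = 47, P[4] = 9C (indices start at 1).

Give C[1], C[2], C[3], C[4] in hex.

CFB encryption: C_i = P_i ⊕ E(K, C_{i−1}), with C_{0} = IV.
C[1]: E(K, A7) = 56; 20 ⊕ 56 = 76.
C[2]: E(K, 76) = 25; F4 ⊕ 25 = D1.
C[3]: E(K, D1) = 80; 47 ⊕ 80 = C7.
C[4]: E(K, C7) = 76; 9C ⊕ 76 = EA.

C[1] = 76, C[2] = D1, C[3] = C7, C[4] = EA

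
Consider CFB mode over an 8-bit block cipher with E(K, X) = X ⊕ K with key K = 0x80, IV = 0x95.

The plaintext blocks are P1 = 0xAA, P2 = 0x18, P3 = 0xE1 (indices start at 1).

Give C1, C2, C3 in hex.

C1 = 0xBF, C2 = 0x27, C3 = 0x46

CFB encryption: C_i = P_i ⊕ E(K, C_{i−1}), with C_{0} = IV.
C1: E(K, 0x95) = 0x15; 0xAA ⊕ 0x15 = 0xBF.
C2: E(K, 0xBF) = 0x3F; 0x18 ⊕ 0x3F = 0x27.
C3: E(K, 0x27) = 0xA7; 0xE1 ⊕ 0xA7 = 0x46.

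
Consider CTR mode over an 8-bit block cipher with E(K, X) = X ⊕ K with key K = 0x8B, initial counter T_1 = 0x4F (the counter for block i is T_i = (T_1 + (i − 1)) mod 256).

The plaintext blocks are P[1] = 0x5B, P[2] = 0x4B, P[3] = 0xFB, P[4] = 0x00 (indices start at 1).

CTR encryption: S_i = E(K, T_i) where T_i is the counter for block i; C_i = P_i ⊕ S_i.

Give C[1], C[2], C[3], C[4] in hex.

C[1] = 0x9F, C[2] = 0x90, C[3] = 0x21, C[4] = 0xD9

C[1]: T = 0x4F, S = E(K, T) = 0xC4; 0x5B ⊕ 0xC4 = 0x9F.
C[2]: T = 0x50, S = E(K, T) = 0xDB; 0x4B ⊕ 0xDB = 0x90.
C[3]: T = 0x51, S = E(K, T) = 0xDA; 0xFB ⊕ 0xDA = 0x21.
C[4]: T = 0x52, S = E(K, T) = 0xD9; 0x00 ⊕ 0xD9 = 0xD9.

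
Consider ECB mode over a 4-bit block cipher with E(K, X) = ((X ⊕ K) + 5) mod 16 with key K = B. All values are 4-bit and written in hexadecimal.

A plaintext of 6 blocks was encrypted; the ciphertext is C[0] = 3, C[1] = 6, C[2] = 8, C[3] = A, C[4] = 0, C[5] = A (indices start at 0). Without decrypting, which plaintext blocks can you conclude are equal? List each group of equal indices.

ECB encrypts each block independently with the same key, so equal ciphertext blocks imply equal plaintext blocks.
C[3] = C[5] = A, so P[3] = P[5].

P[3] = P[5]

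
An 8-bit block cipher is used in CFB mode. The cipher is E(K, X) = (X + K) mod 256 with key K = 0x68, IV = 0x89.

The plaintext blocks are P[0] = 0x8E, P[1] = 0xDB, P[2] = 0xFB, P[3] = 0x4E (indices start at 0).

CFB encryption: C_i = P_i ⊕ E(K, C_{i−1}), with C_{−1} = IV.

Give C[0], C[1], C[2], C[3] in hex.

C[0] = 0x7F, C[1] = 0x3C, C[2] = 0x5F, C[3] = 0x89

C[0]: E(K, 0x89) = 0xF1; 0x8E ⊕ 0xF1 = 0x7F.
C[1]: E(K, 0x7F) = 0xE7; 0xDB ⊕ 0xE7 = 0x3C.
C[2]: E(K, 0x3C) = 0xA4; 0xFB ⊕ 0xA4 = 0x5F.
C[3]: E(K, 0x5F) = 0xC7; 0x4E ⊕ 0xC7 = 0x89.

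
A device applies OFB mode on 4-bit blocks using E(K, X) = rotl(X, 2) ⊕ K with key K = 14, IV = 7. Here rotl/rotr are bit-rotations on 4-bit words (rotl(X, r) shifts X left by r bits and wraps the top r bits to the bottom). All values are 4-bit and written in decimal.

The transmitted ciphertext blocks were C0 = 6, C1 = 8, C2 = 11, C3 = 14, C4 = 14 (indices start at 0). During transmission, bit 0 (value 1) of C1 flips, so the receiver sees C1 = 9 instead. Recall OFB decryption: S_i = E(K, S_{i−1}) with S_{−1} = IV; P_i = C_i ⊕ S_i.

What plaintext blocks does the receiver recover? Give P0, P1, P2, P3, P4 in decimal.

Only C1 changed, to 9. In OFB, a change in C_i flips the same bit in P_i only; the keystream is unaffected. Decrypting the received ciphertext:
P0: S = E(K, 7) = 3; 6 ⊕ 3 = 5.
P1: S = E(K, 3) = 2; 9 ⊕ 2 = 11.
P2: S = E(K, 2) = 6; 11 ⊕ 6 = 13.
P3: S = E(K, 6) = 7; 14 ⊕ 7 = 9.
P4: S = E(K, 7) = 3; 14 ⊕ 3 = 13.
Blocks that differ from the original plaintext: P1.

P0 = 5, P1 = 11, P2 = 13, P3 = 9, P4 = 13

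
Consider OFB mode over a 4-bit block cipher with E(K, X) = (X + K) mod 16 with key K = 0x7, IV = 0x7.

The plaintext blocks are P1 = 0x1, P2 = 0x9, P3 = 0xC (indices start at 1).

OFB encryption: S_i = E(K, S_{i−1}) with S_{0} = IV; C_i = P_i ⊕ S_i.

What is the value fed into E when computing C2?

0xE

C1: S = E(K, 0x7) = 0xE; 0x1 ⊕ 0xE = 0xF.
C2: S = E(K, 0xE) = 0x5; 0x9 ⊕ 0x5 = 0xC.
So the input to E for block 2 is 0xE.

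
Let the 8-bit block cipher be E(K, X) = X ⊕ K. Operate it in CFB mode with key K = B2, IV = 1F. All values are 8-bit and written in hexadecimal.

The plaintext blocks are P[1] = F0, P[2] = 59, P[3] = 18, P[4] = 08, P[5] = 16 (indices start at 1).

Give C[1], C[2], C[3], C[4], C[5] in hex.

C[1] = 5D, C[2] = B6, C[3] = 1C, C[4] = A6, C[5] = 02

CFB encryption: C_i = P_i ⊕ E(K, C_{i−1}), with C_{0} = IV.
C[1]: E(K, 1F) = AD; F0 ⊕ AD = 5D.
C[2]: E(K, 5D) = EF; 59 ⊕ EF = B6.
C[3]: E(K, B6) = 04; 18 ⊕ 04 = 1C.
C[4]: E(K, 1C) = AE; 08 ⊕ AE = A6.
C[5]: E(K, A6) = 14; 16 ⊕ 14 = 02.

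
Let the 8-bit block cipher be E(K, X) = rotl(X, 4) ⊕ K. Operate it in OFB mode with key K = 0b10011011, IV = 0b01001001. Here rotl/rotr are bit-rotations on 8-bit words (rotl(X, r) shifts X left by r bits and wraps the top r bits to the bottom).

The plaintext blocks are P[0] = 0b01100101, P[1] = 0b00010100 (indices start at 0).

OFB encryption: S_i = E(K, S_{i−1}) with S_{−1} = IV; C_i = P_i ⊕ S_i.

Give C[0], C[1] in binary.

C[0] = 0b01101010, C[1] = 0b01111111

C[0]: S = E(K, 0b01001001) = 0b00001111; 0b01100101 ⊕ 0b00001111 = 0b01101010.
C[1]: S = E(K, 0b00001111) = 0b01101011; 0b00010100 ⊕ 0b01101011 = 0b01111111.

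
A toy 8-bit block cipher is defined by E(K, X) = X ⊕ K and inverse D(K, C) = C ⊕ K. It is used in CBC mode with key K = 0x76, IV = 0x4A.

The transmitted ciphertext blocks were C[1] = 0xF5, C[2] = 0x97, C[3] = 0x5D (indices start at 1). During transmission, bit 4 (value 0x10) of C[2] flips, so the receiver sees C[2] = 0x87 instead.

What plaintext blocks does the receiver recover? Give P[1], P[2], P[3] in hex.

CBC decryption: P_i = D(K, C_i) ⊕ C_{i−1}, with C_{0} = IV.
Only C[2] changed, to 0x87. In CBC, a change in C_i garbles P_i and flips the same bit in P_{i+1}. Decrypting the received ciphertext:
P[1]: D(K, 0xF5) = 0x83; 0x83 ⊕ 0x4A = 0xC9.
P[2]: D(K, 0x87) = 0xF1; 0xF1 ⊕ 0xF5 = 0x04.
P[3]: D(K, 0x5D) = 0x2B; 0x2B ⊕ 0x87 = 0xAC.
Blocks that differ from the original plaintext: P[2], P[3].

P[1] = 0xC9, P[2] = 0x04, P[3] = 0xAC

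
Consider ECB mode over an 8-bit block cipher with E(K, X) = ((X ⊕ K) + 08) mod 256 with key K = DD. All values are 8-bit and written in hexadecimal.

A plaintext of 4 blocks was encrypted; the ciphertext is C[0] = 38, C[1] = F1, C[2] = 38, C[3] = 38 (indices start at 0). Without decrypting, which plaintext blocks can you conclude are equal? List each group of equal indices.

ECB encrypts each block independently with the same key, so equal ciphertext blocks imply equal plaintext blocks.
C[0] = C[2] = C[3] = 38, so P[0] = P[2] = P[3].

P[0] = P[2] = P[3]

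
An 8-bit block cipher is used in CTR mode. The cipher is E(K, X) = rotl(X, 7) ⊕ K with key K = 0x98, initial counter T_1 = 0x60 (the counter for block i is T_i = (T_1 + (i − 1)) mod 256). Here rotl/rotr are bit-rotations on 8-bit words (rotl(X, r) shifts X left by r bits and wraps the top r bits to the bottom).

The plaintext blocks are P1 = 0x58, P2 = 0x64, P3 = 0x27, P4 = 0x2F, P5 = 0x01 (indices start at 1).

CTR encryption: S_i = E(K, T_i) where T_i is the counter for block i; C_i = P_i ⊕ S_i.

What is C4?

C1: T = 0x60, S = E(K, T) = 0xA8; 0x58 ⊕ 0xA8 = 0xF0.
C2: T = 0x61, S = E(K, T) = 0x28; 0x64 ⊕ 0x28 = 0x4C.
C3: T = 0x62, S = E(K, T) = 0xA9; 0x27 ⊕ 0xA9 = 0x8E.
C4: T = 0x63, S = E(K, T) = 0x29; 0x2F ⊕ 0x29 = 0x06.

C4 = 0x06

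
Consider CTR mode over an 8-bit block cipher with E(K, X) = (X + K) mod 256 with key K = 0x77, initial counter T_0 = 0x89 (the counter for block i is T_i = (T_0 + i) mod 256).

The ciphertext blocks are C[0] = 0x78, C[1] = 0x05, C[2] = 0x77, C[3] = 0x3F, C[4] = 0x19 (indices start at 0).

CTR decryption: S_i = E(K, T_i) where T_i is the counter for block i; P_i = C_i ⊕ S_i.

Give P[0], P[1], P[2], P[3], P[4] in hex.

P[0] = 0x78, P[1] = 0x04, P[2] = 0x75, P[3] = 0x3C, P[4] = 0x1D

P[0]: T = 0x89, S = E(K, T) = 0x00; 0x78 ⊕ 0x00 = 0x78.
P[1]: T = 0x8A, S = E(K, T) = 0x01; 0x05 ⊕ 0x01 = 0x04.
P[2]: T = 0x8B, S = E(K, T) = 0x02; 0x77 ⊕ 0x02 = 0x75.
P[3]: T = 0x8C, S = E(K, T) = 0x03; 0x3F ⊕ 0x03 = 0x3C.
P[4]: T = 0x8D, S = E(K, T) = 0x04; 0x19 ⊕ 0x04 = 0x1D.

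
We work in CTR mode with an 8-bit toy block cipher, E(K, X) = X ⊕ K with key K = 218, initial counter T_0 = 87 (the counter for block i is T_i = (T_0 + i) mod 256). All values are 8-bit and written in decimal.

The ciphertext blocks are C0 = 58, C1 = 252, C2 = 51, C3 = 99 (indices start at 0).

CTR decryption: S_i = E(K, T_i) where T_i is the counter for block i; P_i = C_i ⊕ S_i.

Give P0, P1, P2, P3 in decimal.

P0: T = 87, S = E(K, T) = 141; 58 ⊕ 141 = 183.
P1: T = 88, S = E(K, T) = 130; 252 ⊕ 130 = 126.
P2: T = 89, S = E(K, T) = 131; 51 ⊕ 131 = 176.
P3: T = 90, S = E(K, T) = 128; 99 ⊕ 128 = 227.

P0 = 183, P1 = 126, P2 = 176, P3 = 227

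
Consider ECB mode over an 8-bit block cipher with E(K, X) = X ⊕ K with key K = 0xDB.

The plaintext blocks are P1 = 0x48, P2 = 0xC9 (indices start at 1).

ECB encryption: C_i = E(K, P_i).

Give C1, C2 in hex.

C1 = 0x93, C2 = 0x12

C1: E(K, 0x48) = 0x93.
C2: E(K, 0xC9) = 0x12.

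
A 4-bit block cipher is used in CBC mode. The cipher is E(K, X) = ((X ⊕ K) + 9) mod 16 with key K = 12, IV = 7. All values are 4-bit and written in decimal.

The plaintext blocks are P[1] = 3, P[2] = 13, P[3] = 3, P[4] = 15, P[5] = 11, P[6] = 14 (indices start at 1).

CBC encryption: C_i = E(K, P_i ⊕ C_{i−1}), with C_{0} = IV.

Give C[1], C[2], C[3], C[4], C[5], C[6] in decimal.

C[1] = 1, C[2] = 9, C[3] = 15, C[4] = 5, C[5] = 11, C[6] = 2

C[1]: P[1] ⊕ 7 = 4; E(K, 4) = 1.
C[2]: P[2] ⊕ 1 = 12; E(K, 12) = 9.
C[3]: P[3] ⊕ 9 = 10; E(K, 10) = 15.
C[4]: P[4] ⊕ 15 = 0; E(K, 0) = 5.
C[5]: P[5] ⊕ 5 = 14; E(K, 14) = 11.
C[6]: P[6] ⊕ 11 = 5; E(K, 5) = 2.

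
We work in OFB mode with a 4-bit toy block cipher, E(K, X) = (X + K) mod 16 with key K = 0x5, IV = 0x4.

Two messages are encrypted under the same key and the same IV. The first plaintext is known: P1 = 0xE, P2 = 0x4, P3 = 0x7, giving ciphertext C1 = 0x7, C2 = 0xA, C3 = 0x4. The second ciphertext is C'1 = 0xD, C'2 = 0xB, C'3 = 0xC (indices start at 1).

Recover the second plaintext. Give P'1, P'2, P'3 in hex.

P'1 = 0x4, P'2 = 0x5, P'3 = 0xF

In OFB with a reused IV, both messages share the same keystream S_i, so C_i ⊕ C'_i = P_i ⊕ P'_i and thus P'_i = P_i ⊕ C_i ⊕ C'_i.
P'1: 0xE ⊕ 0x7 ⊕ 0xD = 0x4.
P'2: 0x4 ⊕ 0xA ⊕ 0xB = 0x5.
P'3: 0x7 ⊕ 0x4 ⊕ 0xC = 0xF.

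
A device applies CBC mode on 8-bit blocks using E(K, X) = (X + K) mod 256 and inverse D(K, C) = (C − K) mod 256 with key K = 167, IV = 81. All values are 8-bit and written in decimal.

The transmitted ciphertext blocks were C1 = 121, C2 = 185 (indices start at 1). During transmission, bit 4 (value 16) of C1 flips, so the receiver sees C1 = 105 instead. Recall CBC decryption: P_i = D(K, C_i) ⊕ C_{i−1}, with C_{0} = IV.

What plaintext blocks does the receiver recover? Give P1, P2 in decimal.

Only C1 changed, to 105. In CBC, a change in C_i garbles P_i and flips the same bit in P_{i+1}. Decrypting the received ciphertext:
P1: D(K, 105) = 194; 194 ⊕ 81 = 147.
P2: D(K, 185) = 18; 18 ⊕ 105 = 123.
Blocks that differ from the original plaintext: P1, P2.

P1 = 147, P2 = 123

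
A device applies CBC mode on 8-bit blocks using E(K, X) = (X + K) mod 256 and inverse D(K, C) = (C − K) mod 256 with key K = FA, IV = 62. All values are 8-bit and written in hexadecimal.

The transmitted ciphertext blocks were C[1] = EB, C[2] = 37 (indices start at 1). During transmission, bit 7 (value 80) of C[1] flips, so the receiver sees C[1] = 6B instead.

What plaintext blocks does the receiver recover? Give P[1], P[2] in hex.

P[1] = 13, P[2] = 56

CBC decryption: P_i = D(K, C_i) ⊕ C_{i−1}, with C_{0} = IV.
Only C[1] changed, to 6B. In CBC, a change in C_i garbles P_i and flips the same bit in P_{i+1}. Decrypting the received ciphertext:
P[1]: D(K, 6B) = 71; 71 ⊕ 62 = 13.
P[2]: D(K, 37) = 3D; 3D ⊕ 6B = 56.
Blocks that differ from the original plaintext: P[1], P[2].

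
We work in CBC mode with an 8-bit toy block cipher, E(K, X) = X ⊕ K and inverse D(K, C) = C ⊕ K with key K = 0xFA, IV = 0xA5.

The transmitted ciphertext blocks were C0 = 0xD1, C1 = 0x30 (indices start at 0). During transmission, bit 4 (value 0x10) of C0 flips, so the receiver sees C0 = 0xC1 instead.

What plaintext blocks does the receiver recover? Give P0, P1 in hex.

CBC decryption: P_i = D(K, C_i) ⊕ C_{i−1}, with C_{−1} = IV.
Only C0 changed, to 0xC1. In CBC, a change in C_i garbles P_i and flips the same bit in P_{i+1}. Decrypting the received ciphertext:
P0: D(K, 0xC1) = 0x3B; 0x3B ⊕ 0xA5 = 0x9E.
P1: D(K, 0x30) = 0xCA; 0xCA ⊕ 0xC1 = 0x0B.
Blocks that differ from the original plaintext: P0, P1.

P0 = 0x9E, P1 = 0x0B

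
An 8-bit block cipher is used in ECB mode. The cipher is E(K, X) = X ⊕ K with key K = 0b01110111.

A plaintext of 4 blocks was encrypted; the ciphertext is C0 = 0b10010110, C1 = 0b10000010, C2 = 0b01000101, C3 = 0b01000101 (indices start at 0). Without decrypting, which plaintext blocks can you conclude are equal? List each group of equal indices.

P2 = P3

ECB encrypts each block independently with the same key, so equal ciphertext blocks imply equal plaintext blocks.
C2 = C3 = 0b01000101, so P2 = P3.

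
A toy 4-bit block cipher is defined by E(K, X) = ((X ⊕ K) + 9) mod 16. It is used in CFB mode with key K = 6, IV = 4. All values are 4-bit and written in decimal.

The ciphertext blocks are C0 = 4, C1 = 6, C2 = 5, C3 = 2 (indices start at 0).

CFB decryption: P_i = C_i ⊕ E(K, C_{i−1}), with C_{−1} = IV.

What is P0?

P0 = 15

P0: E(K, 4) = 11; 4 ⊕ 11 = 15.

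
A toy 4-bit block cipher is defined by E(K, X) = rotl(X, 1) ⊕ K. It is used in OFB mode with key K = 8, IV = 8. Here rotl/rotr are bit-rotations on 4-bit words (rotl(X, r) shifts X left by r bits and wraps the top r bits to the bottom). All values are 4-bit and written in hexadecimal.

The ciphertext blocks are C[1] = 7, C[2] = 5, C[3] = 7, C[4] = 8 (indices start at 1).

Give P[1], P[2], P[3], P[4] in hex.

P[1] = E, P[2] = E, P[3] = 8, P[4] = F

OFB decryption: S_i = E(K, S_{i−1}) with S_{0} = IV; P_i = C_i ⊕ S_i.
P[1]: S = E(K, 8) = 9; 7 ⊕ 9 = E.
P[2]: S = E(K, 9) = B; 5 ⊕ B = E.
P[3]: S = E(K, B) = F; 7 ⊕ F = 8.
P[4]: S = E(K, F) = 7; 8 ⊕ 7 = F.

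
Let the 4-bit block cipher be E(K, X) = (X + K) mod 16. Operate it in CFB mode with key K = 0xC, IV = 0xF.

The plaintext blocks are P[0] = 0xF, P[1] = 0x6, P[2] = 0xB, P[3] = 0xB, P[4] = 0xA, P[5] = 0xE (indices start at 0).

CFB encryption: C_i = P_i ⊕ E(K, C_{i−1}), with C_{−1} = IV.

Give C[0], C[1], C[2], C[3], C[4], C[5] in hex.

C[0] = 0x4, C[1] = 0x6, C[2] = 0x9, C[3] = 0xE, C[4] = 0x0, C[5] = 0x2

C[0]: E(K, 0xF) = 0xB; 0xF ⊕ 0xB = 0x4.
C[1]: E(K, 0x4) = 0x0; 0x6 ⊕ 0x0 = 0x6.
C[2]: E(K, 0x6) = 0x2; 0xB ⊕ 0x2 = 0x9.
C[3]: E(K, 0x9) = 0x5; 0xB ⊕ 0x5 = 0xE.
C[4]: E(K, 0xE) = 0xA; 0xA ⊕ 0xA = 0x0.
C[5]: E(K, 0x0) = 0xC; 0xE ⊕ 0xC = 0x2.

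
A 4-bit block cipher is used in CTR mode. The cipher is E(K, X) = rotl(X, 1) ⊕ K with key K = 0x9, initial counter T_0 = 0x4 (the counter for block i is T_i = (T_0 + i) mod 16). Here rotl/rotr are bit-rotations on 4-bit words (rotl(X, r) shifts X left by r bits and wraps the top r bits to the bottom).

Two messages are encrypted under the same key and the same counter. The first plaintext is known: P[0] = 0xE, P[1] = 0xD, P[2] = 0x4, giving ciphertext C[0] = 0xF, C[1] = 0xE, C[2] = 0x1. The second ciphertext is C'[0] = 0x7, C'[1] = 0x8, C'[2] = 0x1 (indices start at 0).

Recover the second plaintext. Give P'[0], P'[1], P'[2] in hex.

In CTR with a reused counter, both messages share the same keystream S_i, so C_i ⊕ C'_i = P_i ⊕ P'_i and thus P'_i = P_i ⊕ C_i ⊕ C'_i.
P'[0]: 0xE ⊕ 0xF ⊕ 0x7 = 0x6.
P'[1]: 0xD ⊕ 0xE ⊕ 0x8 = 0xB.
P'[2]: 0x4 ⊕ 0x1 ⊕ 0x1 = 0x4.

P'[0] = 0x6, P'[1] = 0xB, P'[2] = 0x4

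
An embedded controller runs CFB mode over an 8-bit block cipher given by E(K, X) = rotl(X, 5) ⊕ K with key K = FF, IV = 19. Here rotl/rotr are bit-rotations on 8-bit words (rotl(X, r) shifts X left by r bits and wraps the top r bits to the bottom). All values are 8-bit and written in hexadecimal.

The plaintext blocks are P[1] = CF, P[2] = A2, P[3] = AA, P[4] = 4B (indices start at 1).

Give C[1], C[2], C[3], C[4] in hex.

CFB encryption: C_i = P_i ⊕ E(K, C_{i−1}), with C_{0} = IV.
C[1]: E(K, 19) = DC; CF ⊕ DC = 13.
C[2]: E(K, 13) = 9D; A2 ⊕ 9D = 3F.
C[3]: E(K, 3F) = 18; AA ⊕ 18 = B2.
C[4]: E(K, B2) = A9; 4B ⊕ A9 = E2.

C[1] = 13, C[2] = 3F, C[3] = B2, C[4] = E2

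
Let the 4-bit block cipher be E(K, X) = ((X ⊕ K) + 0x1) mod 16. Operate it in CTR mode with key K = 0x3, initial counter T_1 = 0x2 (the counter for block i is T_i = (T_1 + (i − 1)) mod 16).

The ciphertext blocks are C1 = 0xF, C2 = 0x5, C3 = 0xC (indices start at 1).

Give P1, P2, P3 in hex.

P1 = 0xD, P2 = 0x4, P3 = 0x4

CTR decryption: S_i = E(K, T_i) where T_i is the counter for block i; P_i = C_i ⊕ S_i.
P1: T = 0x2, S = E(K, T) = 0x2; 0xF ⊕ 0x2 = 0xD.
P2: T = 0x3, S = E(K, T) = 0x1; 0x5 ⊕ 0x1 = 0x4.
P3: T = 0x4, S = E(K, T) = 0x8; 0xC ⊕ 0x8 = 0x4.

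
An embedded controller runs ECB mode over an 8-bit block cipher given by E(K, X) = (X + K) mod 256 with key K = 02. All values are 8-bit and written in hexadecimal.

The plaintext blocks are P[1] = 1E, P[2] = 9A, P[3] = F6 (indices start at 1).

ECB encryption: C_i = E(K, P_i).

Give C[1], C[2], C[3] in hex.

C[1] = 20, C[2] = 9C, C[3] = F8

C[1]: E(K, 1E) = 20.
C[2]: E(K, 9A) = 9C.
C[3]: E(K, F6) = F8.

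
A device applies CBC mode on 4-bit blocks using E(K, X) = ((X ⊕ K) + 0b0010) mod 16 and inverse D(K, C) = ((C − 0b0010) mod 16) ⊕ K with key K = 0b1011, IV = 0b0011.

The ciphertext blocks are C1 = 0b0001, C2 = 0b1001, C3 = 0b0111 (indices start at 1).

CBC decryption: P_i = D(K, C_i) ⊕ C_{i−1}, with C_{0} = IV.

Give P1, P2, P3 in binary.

P1: D(K, 0b0001) = 0b0100; 0b0100 ⊕ 0b0011 = 0b0111.
P2: D(K, 0b1001) = 0b1100; 0b1100 ⊕ 0b0001 = 0b1101.
P3: D(K, 0b0111) = 0b1110; 0b1110 ⊕ 0b1001 = 0b0111.

P1 = 0b0111, P2 = 0b1101, P3 = 0b0111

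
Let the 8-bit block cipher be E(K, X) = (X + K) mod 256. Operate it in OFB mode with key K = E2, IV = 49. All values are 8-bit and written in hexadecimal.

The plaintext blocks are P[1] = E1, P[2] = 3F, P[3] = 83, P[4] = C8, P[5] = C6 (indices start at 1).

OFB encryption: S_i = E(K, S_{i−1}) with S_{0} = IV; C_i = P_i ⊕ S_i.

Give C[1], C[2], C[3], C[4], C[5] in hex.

C[1] = CA, C[2] = 32, C[3] = 6C, C[4] = 19, C[5] = 75

C[1]: S = E(K, 49) = 2B; E1 ⊕ 2B = CA.
C[2]: S = E(K, 2B) = 0D; 3F ⊕ 0D = 32.
C[3]: S = E(K, 0D) = EF; 83 ⊕ EF = 6C.
C[4]: S = E(K, EF) = D1; C8 ⊕ D1 = 19.
C[5]: S = E(K, D1) = B3; C6 ⊕ B3 = 75.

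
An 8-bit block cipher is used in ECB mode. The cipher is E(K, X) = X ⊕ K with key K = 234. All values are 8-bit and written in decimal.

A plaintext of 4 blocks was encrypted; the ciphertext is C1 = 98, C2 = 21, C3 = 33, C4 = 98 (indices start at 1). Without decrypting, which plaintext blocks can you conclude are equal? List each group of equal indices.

ECB encrypts each block independently with the same key, so equal ciphertext blocks imply equal plaintext blocks.
C1 = C4 = 98, so P1 = P4.

P1 = P4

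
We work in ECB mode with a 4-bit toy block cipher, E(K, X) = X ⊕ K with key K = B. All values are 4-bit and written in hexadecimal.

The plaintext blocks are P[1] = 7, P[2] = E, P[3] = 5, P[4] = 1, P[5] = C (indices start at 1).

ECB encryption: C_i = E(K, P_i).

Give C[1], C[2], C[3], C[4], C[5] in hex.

C[1] = C, C[2] = 5, C[3] = E, C[4] = A, C[5] = 7

C[1]: E(K, 7) = C.
C[2]: E(K, E) = 5.
C[3]: E(K, 5) = E.
C[4]: E(K, 1) = A.
C[5]: E(K, C) = 7.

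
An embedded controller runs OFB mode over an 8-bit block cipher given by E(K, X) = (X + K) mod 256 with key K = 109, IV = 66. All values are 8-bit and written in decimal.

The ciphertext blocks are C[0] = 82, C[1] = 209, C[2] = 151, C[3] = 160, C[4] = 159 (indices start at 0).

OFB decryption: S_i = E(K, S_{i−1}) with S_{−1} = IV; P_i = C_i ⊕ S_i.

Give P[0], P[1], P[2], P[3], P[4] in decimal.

P[0] = 253, P[1] = 205, P[2] = 30, P[3] = 86, P[4] = 252

P[0]: S = E(K, 66) = 175; 82 ⊕ 175 = 253.
P[1]: S = E(K, 175) = 28; 209 ⊕ 28 = 205.
P[2]: S = E(K, 28) = 137; 151 ⊕ 137 = 30.
P[3]: S = E(K, 137) = 246; 160 ⊕ 246 = 86.
P[4]: S = E(K, 246) = 99; 159 ⊕ 99 = 252.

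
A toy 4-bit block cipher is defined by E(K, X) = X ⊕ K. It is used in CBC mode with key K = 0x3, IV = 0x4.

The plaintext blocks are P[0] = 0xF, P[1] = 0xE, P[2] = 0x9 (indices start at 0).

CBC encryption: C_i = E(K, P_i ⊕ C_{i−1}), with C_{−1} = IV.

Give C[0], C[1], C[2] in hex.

C[0] = 0x8, C[1] = 0x5, C[2] = 0xF

C[0]: P[0] ⊕ 0x4 = 0xB; E(K, 0xB) = 0x8.
C[1]: P[1] ⊕ 0x8 = 0x6; E(K, 0x6) = 0x5.
C[2]: P[2] ⊕ 0x5 = 0xC; E(K, 0xC) = 0xF.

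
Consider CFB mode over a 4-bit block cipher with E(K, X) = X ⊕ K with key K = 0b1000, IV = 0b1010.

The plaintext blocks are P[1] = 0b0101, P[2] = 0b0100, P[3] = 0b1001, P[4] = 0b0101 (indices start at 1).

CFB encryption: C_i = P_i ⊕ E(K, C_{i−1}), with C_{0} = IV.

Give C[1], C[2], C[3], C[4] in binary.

C[1] = 0b0111, C[2] = 0b1011, C[3] = 0b1010, C[4] = 0b0111

C[1]: E(K, 0b1010) = 0b0010; 0b0101 ⊕ 0b0010 = 0b0111.
C[2]: E(K, 0b0111) = 0b1111; 0b0100 ⊕ 0b1111 = 0b1011.
C[3]: E(K, 0b1011) = 0b0011; 0b1001 ⊕ 0b0011 = 0b1010.
C[4]: E(K, 0b1010) = 0b0010; 0b0101 ⊕ 0b0010 = 0b0111.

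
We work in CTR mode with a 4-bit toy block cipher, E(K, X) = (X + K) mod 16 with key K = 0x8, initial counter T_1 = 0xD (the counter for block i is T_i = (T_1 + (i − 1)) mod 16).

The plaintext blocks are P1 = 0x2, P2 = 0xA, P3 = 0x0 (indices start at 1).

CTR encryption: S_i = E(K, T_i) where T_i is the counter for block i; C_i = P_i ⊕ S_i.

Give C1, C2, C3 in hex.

C1: T = 0xD, S = E(K, T) = 0x5; 0x2 ⊕ 0x5 = 0x7.
C2: T = 0xE, S = E(K, T) = 0x6; 0xA ⊕ 0x6 = 0xC.
C3: T = 0xF, S = E(K, T) = 0x7; 0x0 ⊕ 0x7 = 0x7.

C1 = 0x7, C2 = 0xC, C3 = 0x7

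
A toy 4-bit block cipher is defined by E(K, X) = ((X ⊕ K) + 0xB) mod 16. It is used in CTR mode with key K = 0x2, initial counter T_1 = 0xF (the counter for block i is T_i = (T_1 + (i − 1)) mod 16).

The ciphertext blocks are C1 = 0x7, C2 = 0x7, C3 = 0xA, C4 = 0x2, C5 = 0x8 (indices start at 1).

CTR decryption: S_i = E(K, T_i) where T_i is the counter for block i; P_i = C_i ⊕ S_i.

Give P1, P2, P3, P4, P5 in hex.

P1 = 0xF, P2 = 0xA, P3 = 0x4, P4 = 0x9, P5 = 0x4

P1: T = 0xF, S = E(K, T) = 0x8; 0x7 ⊕ 0x8 = 0xF.
P2: T = 0x0, S = E(K, T) = 0xD; 0x7 ⊕ 0xD = 0xA.
P3: T = 0x1, S = E(K, T) = 0xE; 0xA ⊕ 0xE = 0x4.
P4: T = 0x2, S = E(K, T) = 0xB; 0x2 ⊕ 0xB = 0x9.
P5: T = 0x3, S = E(K, T) = 0xC; 0x8 ⊕ 0xC = 0x4.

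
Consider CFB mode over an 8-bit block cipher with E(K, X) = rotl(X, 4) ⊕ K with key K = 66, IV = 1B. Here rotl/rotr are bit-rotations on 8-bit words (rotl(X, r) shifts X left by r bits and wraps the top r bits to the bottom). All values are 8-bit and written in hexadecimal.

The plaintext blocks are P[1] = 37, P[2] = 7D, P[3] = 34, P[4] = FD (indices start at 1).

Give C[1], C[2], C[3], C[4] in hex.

CFB encryption: C_i = P_i ⊕ E(K, C_{i−1}), with C_{0} = IV.
C[1]: E(K, 1B) = D7; 37 ⊕ D7 = E0.
C[2]: E(K, E0) = 68; 7D ⊕ 68 = 15.
C[3]: E(K, 15) = 37; 34 ⊕ 37 = 03.
C[4]: E(K, 03) = 56; FD ⊕ 56 = AB.

C[1] = E0, C[2] = 15, C[3] = 03, C[4] = AB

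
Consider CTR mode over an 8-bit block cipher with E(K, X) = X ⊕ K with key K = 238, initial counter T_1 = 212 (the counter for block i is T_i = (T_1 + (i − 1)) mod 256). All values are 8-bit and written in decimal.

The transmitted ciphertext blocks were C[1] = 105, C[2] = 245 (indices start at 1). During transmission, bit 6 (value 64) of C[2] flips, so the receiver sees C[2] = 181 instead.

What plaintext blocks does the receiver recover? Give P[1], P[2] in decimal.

P[1] = 83, P[2] = 142

CTR decryption: S_i = E(K, T_i) where T_i is the counter for block i; P_i = C_i ⊕ S_i.
Only C[2] changed, to 181. In CTR, a change in C_i flips the same bit in P_i only; the keystream is unaffected. Decrypting the received ciphertext:
P[1]: T = 212, S = E(K, T) = 58; 105 ⊕ 58 = 83.
P[2]: T = 213, S = E(K, T) = 59; 181 ⊕ 59 = 142.
Blocks that differ from the original plaintext: P[2].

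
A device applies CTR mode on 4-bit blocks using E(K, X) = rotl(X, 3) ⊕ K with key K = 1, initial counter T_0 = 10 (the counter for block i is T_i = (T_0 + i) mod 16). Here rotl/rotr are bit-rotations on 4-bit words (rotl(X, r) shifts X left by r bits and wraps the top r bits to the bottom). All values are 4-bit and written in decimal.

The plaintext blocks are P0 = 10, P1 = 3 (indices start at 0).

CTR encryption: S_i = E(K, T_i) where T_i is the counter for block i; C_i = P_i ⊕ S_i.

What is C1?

C1 = 15

C0: T = 10, S = E(K, T) = 4; 10 ⊕ 4 = 14.
C1: T = 11, S = E(K, T) = 12; 3 ⊕ 12 = 15.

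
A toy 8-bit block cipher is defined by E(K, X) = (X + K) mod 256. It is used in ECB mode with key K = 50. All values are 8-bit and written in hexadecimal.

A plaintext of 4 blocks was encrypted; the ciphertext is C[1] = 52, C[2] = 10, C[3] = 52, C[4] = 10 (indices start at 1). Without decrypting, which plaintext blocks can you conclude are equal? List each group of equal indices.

ECB encrypts each block independently with the same key, so equal ciphertext blocks imply equal plaintext blocks.
C[1] = C[3] = 52, so P[1] = P[3].
C[2] = C[4] = 10, so P[2] = P[4].

P[1] = P[3]; P[2] = P[4]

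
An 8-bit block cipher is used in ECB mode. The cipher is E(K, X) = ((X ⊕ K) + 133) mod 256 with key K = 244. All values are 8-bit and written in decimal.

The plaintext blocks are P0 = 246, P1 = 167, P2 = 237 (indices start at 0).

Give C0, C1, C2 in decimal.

C0 = 135, C1 = 216, C2 = 158

ECB encryption: C_i = E(K, P_i).
C0: E(K, 246) = 135.
C1: E(K, 167) = 216.
C2: E(K, 237) = 158.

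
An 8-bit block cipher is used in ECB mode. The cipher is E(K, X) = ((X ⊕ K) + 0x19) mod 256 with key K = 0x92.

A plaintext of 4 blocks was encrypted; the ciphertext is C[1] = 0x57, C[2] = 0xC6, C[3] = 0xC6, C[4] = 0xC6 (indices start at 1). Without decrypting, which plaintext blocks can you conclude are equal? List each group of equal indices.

ECB encrypts each block independently with the same key, so equal ciphertext blocks imply equal plaintext blocks.
C[2] = C[3] = C[4] = 0xC6, so P[2] = P[3] = P[4].

P[2] = P[3] = P[4]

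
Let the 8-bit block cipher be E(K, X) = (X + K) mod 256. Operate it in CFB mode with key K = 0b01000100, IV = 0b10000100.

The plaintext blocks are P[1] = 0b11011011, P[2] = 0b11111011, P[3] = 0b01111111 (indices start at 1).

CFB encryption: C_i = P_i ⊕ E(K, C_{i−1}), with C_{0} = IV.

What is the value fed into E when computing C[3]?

0b10101100

C[1]: E(K, 0b10000100) = 0b11001000; 0b11011011 ⊕ 0b11001000 = 0b00010011.
C[2]: E(K, 0b00010011) = 0b01010111; 0b11111011 ⊕ 0b01010111 = 0b10101100.
C[3]: E(K, 0b10101100) = 0b11110000; 0b01111111 ⊕ 0b11110000 = 0b10001111.
So the input to E for block [3] is 0b10101100.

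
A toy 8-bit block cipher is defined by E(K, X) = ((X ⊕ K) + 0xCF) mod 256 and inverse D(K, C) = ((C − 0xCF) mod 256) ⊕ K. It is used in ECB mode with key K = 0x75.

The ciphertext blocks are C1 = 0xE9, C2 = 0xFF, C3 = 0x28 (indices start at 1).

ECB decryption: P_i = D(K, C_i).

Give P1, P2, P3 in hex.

P1: D(K, 0xE9) = 0x6F.
P2: D(K, 0xFF) = 0x45.
P3: D(K, 0x28) = 0x2C.

P1 = 0x6F, P2 = 0x45, P3 = 0x2C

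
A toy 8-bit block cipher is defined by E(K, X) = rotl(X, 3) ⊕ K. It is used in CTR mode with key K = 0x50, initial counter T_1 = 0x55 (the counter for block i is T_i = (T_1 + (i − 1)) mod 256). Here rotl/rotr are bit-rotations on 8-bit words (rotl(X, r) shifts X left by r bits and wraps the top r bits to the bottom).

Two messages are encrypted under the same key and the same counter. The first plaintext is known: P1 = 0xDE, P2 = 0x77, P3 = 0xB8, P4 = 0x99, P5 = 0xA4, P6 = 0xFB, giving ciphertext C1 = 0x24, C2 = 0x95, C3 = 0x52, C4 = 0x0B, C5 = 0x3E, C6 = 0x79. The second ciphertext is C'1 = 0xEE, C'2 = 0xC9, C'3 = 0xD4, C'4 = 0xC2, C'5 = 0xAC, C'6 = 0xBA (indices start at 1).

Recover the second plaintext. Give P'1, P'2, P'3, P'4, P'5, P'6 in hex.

P'1 = 0x14, P'2 = 0x2B, P'3 = 0x3E, P'4 = 0x50, P'5 = 0x36, P'6 = 0x38

In CTR with a reused counter, both messages share the same keystream S_i, so C_i ⊕ C'_i = P_i ⊕ P'_i and thus P'_i = P_i ⊕ C_i ⊕ C'_i.
P'1: 0xDE ⊕ 0x24 ⊕ 0xEE = 0x14.
P'2: 0x77 ⊕ 0x95 ⊕ 0xC9 = 0x2B.
P'3: 0xB8 ⊕ 0x52 ⊕ 0xD4 = 0x3E.
P'4: 0x99 ⊕ 0x0B ⊕ 0xC2 = 0x50.
P'5: 0xA4 ⊕ 0x3E ⊕ 0xAC = 0x36.
P'6: 0xFB ⊕ 0x79 ⊕ 0xBA = 0x38.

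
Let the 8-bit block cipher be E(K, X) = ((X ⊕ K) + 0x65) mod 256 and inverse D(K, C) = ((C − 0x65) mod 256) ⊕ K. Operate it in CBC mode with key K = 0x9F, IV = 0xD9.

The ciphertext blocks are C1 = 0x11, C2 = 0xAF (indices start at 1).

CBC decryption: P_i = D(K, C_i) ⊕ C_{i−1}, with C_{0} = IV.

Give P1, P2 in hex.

P1: D(K, 0x11) = 0x33; 0x33 ⊕ 0xD9 = 0xEA.
P2: D(K, 0xAF) = 0xD5; 0xD5 ⊕ 0x11 = 0xC4.

P1 = 0xEA, P2 = 0xC4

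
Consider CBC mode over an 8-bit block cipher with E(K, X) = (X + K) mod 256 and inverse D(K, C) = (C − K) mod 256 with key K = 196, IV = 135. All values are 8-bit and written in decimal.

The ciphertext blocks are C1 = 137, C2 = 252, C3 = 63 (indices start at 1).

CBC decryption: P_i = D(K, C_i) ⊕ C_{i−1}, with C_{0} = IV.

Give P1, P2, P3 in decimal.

P1: D(K, 137) = 197; 197 ⊕ 135 = 66.
P2: D(K, 252) = 56; 56 ⊕ 137 = 177.
P3: D(K, 63) = 123; 123 ⊕ 252 = 135.

P1 = 66, P2 = 177, P3 = 135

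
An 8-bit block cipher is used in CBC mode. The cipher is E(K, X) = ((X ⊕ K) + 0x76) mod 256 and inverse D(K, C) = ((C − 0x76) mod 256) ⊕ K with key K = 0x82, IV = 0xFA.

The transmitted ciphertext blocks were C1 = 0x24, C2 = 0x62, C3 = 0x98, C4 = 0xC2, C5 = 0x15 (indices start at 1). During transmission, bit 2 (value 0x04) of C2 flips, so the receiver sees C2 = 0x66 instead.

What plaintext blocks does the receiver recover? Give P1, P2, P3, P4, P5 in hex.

P1 = 0xD6, P2 = 0x56, P3 = 0xC6, P4 = 0x56, P5 = 0xDF

CBC decryption: P_i = D(K, C_i) ⊕ C_{i−1}, with C_{0} = IV.
Only C2 changed, to 0x66. In CBC, a change in C_i garbles P_i and flips the same bit in P_{i+1}. Decrypting the received ciphertext:
P1: D(K, 0x24) = 0x2C; 0x2C ⊕ 0xFA = 0xD6.
P2: D(K, 0x66) = 0x72; 0x72 ⊕ 0x24 = 0x56.
P3: D(K, 0x98) = 0xA0; 0xA0 ⊕ 0x66 = 0xC6.
P4: D(K, 0xC2) = 0xCE; 0xCE ⊕ 0x98 = 0x56.
P5: D(K, 0x15) = 0x1D; 0x1D ⊕ 0xC2 = 0xDF.
Blocks that differ from the original plaintext: P2, P3.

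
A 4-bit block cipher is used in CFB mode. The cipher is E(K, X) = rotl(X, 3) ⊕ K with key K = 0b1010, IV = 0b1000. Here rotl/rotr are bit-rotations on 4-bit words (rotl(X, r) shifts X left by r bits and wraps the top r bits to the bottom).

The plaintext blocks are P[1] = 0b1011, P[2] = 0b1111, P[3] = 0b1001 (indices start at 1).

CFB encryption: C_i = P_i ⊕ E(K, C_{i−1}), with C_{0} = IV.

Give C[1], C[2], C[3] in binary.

C[1]: E(K, 0b1000) = 0b1110; 0b1011 ⊕ 0b1110 = 0b0101.
C[2]: E(K, 0b0101) = 0b0000; 0b1111 ⊕ 0b0000 = 0b1111.
C[3]: E(K, 0b1111) = 0b0101; 0b1001 ⊕ 0b0101 = 0b1100.

C[1] = 0b0101, C[2] = 0b1111, C[3] = 0b1100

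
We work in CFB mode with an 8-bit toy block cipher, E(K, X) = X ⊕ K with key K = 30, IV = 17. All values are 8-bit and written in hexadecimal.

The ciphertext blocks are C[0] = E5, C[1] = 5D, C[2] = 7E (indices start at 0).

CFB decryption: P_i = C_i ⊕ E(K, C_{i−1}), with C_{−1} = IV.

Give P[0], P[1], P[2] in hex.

P[0] = C2, P[1] = 88, P[2] = 13

P[0]: E(K, 17) = 27; E5 ⊕ 27 = C2.
P[1]: E(K, E5) = D5; 5D ⊕ D5 = 88.
P[2]: E(K, 5D) = 6D; 7E ⊕ 6D = 13.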